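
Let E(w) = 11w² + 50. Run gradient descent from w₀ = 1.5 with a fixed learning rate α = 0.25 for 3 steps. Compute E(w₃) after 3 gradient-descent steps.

E′(w) = 22w
w₁ = 1.5 − 0.25·33 = -6.75
w₂ = -6.75 − 0.25·(-148.5) = 30.375
w₃ = 30.375 − 0.25·668.25 = -136.6875
E(-136.6875) = 205568.19921875

205568.19921875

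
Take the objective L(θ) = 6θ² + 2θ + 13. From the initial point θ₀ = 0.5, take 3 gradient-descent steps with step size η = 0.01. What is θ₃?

L′(θ) = 12θ + 2
θ₁ = 0.5 − 0.01·8 = 0.42
θ₂ = 0.42 − 0.01·7.04 = 0.3496
θ₃ = 0.3496 − 0.01·6.1952 = 0.287648

0.287648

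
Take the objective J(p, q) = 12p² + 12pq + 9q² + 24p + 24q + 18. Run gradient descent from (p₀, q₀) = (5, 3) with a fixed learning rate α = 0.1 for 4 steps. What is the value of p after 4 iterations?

159.2816

∇J = (24p + 12q + 24, 12p + 18q + 24)
Step 1: at (5, 3), ∇J = (180, 138) → (5, 3) − 0.1·(180, 138) = (-13, -10.8)
Step 2: at (-13, -10.8), ∇J = (-417.6, -326.4) → (-13, -10.8) − 0.1·(-417.6, -326.4) = (28.76, 21.84)
Step 3: at (28.76, 21.84), ∇J = (976.32, 762.24) → (28.76, 21.84) − 0.1·(976.32, 762.24) = (-68.872, -54.384)
Step 4: at (-68.872, -54.384), ∇J = (-2281.536, -1781.376) → (-68.872, -54.384) − 0.1·(-2281.536, -1781.376) = (159.2816, 123.7536)
p = 159.2816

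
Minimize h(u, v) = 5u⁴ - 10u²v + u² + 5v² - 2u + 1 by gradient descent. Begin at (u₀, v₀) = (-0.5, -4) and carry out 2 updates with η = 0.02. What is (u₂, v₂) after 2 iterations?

∇h = (20u³ - 20uv + 2u - 2, -10u² + 10v)
(u₁, v₁) = (-0.5, -4) − 0.02·(-45.5, -42.5) = (0.41, -3.15)
(u₂, v₂) = (0.41, -3.15) − 0.02·(26.02842, -33.181) = (-0.1105684, -2.48638)

(-0.1105684, -2.48638)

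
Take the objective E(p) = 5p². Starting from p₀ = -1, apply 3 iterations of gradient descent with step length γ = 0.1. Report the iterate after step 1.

E′(p) = 10p
p₁ = -1 − 0.1·(-10) = 0

0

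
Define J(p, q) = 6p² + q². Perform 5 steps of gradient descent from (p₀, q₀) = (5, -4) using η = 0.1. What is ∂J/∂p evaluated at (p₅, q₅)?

∇J = (12p, 2q)
Step 1: at (5, -4), ∇J = (60, -8) → (5, -4) − 0.1·(60, -8) = (-1, -3.2)
Step 2: at (-1, -3.2), ∇J = (-12, -6.4) → (-1, -3.2) − 0.1·(-12, -6.4) = (0.2, -2.56)
Step 3: at (0.2, -2.56), ∇J = (2.4, -5.12) → (0.2, -2.56) − 0.1·(2.4, -5.12) = (-0.04, -2.048)
Step 4: at (-0.04, -2.048), ∇J = (-0.48, -4.096) → (-0.04, -2.048) − 0.1·(-0.48, -4.096) = (0.008, -1.6384)
Step 5: at (0.008, -1.6384), ∇J = (0.096, -3.2768) → (0.008, -1.6384) − 0.1·(0.096, -3.2768) = (-0.0016, -1.31072)
∂J/∂p at (-0.0016, -1.31072) = -0.0192

-0.0192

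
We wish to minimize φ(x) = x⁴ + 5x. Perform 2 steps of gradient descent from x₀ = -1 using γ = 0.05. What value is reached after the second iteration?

-1.068475

φ′(x) = 4x³ + 5
x₁ = -1 − 0.05·1 = -1.05
x₂ = -1.05 − 0.05·0.3695 = -1.068475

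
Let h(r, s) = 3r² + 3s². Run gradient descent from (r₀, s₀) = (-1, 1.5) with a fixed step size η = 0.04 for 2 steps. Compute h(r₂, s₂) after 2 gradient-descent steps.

3.25281216

∇h = (6r, 6s)
(r₁, s₁) = (-1, 1.5) − 0.04·(-6, 9) = (-0.76, 1.14)
(r₂, s₂) = (-0.76, 1.14) − 0.04·(-4.56, 6.84) = (-0.5776, 0.8664)
h(-0.5776, 0.8664) = 3.25281216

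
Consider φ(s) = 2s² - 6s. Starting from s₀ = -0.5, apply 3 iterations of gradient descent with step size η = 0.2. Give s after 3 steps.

φ′(s) = 4s - 6
s₁ = -0.5 − 0.2·(-8) = 1.1
s₂ = 1.1 − 0.2·(-1.6) = 1.42
s₃ = 1.42 − 0.2·(-0.32) = 1.484

1.484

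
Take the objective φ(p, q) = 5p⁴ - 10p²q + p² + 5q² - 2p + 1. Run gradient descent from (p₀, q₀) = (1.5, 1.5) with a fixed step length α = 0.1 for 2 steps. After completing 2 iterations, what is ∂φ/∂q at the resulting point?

∇φ = (20p³ - 20pq + 2p - 2, -10p² + 10q)
(p₁, q₁) = (1.5, 1.5) − 0.1·(23.5, -7.5) = (-0.85, 2.25)
(p₂, q₂) = (-0.85, 2.25) − 0.1·(22.2675, 15.275) = (-3.07675, 0.7225)
∂φ/∂q at (-3.07675, 0.7225) = -87.438905625

-87.438905625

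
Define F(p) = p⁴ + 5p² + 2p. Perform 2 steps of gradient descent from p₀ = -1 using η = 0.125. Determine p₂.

F′(p) = 4p³ + 10p + 2
Step 1: F′(-1) = -12; p₁ = -1 − 0.125·(-12) = 0.5
Step 2: F′(0.5) = 7.5; p₂ = 0.5 − 0.125·7.5 = -0.4375

-0.4375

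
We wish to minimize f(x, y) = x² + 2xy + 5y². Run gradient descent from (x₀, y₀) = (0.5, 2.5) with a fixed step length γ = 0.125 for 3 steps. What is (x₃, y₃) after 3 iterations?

∇f = (2x + 2y, 2x + 10y)
(x₁, y₁) = (0.5, 2.5) − 0.125·(6, 26) = (-0.25, -0.75)
(x₂, y₂) = (-0.25, -0.75) − 0.125·(-2, -8) = (0, 0.25)
(x₃, y₃) = (0, 0.25) − 0.125·(0.5, 2.5) = (-0.0625, -0.0625)

(-0.0625, -0.0625)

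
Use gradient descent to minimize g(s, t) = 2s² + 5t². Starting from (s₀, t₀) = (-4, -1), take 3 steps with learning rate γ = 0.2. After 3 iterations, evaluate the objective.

∇g = (4s, 10t)
(s₁, t₁) = (-4, -1) − 0.2·(-16, -10) = (-0.8, 1)
(s₂, t₂) = (-0.8, 1) − 0.2·(-3.2, 10) = (-0.16, -1)
(s₃, t₃) = (-0.16, -1) − 0.2·(-0.64, -10) = (-0.032, 1)
g(-0.032, 1) = 5.002048

5.002048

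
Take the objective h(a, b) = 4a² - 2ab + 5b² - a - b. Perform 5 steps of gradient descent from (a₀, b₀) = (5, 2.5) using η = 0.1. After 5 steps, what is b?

∇h = (8a - 2b - 1, -2a + 10b - 1)
Step 1: at (5, 2.5), ∇h = (34, 14) → (5, 2.5) − 0.1·(34, 14) = (1.6, 1.1)
Step 2: at (1.6, 1.1), ∇h = (9.6, 6.8) → (1.6, 1.1) − 0.1·(9.6, 6.8) = (0.64, 0.42)
Step 3: at (0.64, 0.42), ∇h = (3.28, 1.92) → (0.64, 0.42) − 0.1·(3.28, 1.92) = (0.312, 0.228)
Step 4: at (0.312, 0.228), ∇h = (1.04, 0.656) → (0.312, 0.228) − 0.1·(1.04, 0.656) = (0.208, 0.1624)
Step 5: at (0.208, 0.1624), ∇h = (0.3392, 0.208) → (0.208, 0.1624) − 0.1·(0.3392, 0.208) = (0.17408, 0.1416)
b = 0.1416

0.1416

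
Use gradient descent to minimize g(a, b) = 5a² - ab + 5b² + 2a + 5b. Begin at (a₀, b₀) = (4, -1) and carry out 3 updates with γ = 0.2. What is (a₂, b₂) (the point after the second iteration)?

(4.36, -2.72)

∇g = (10a - b + 2, -a + 10b + 5)
Step 1: at (4, -1), ∇g = (43, -9) → (4, -1) − 0.2·(43, -9) = (-4.6, 0.8)
Step 2: at (-4.6, 0.8), ∇g = (-44.8, 17.6) → (-4.6, 0.8) − 0.2·(-44.8, 17.6) = (4.36, -2.72)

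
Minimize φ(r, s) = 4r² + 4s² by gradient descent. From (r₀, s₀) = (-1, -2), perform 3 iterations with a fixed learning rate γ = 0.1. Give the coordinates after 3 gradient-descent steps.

∇φ = (8r, 8s)
(r₁, s₁) = (-1, -2) − 0.1·(-8, -16) = (-0.2, -0.4)
(r₂, s₂) = (-0.2, -0.4) − 0.1·(-1.6, -3.2) = (-0.04, -0.08)
(r₃, s₃) = (-0.04, -0.08) − 0.1·(-0.32, -0.64) = (-0.008, -0.016)

(-0.008, -0.016)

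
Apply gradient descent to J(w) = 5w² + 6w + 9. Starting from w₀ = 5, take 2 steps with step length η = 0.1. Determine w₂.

J′(w) = 10w + 6
w₁ = 5 − 0.1·56 = -0.6
w₂ = -0.6 − 0.1·0 = -0.6

-0.6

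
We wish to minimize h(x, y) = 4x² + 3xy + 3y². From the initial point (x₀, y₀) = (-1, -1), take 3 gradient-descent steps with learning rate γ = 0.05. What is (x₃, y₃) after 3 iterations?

(-0.064875, -0.194125)

∇h = (8x + 3y, 3x + 6y)
Step 1: at (-1, -1), ∇h = (-11, -9) → (-1, -1) − 0.05·(-11, -9) = (-0.45, -0.55)
Step 2: at (-0.45, -0.55), ∇h = (-5.25, -4.65) → (-0.45, -0.55) − 0.05·(-5.25, -4.65) = (-0.1875, -0.3175)
Step 3: at (-0.1875, -0.3175), ∇h = (-2.4525, -2.4675) → (-0.1875, -0.3175) − 0.05·(-2.4525, -2.4675) = (-0.064875, -0.194125)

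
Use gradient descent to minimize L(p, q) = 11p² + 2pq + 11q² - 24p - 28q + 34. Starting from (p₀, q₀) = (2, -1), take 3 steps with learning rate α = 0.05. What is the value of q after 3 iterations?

1.188

∇L = (22p + 2q - 24, 2p + 22q - 28)
(p₁, q₁) = (2, -1) − 0.05·(18, -46) = (1.1, 1.3)
(p₂, q₂) = (1.1, 1.3) − 0.05·(2.8, 2.8) = (0.96, 1.16)
(p₃, q₃) = (0.96, 1.16) − 0.05·(-0.56, -0.56) = (0.988, 1.188)
q = 1.188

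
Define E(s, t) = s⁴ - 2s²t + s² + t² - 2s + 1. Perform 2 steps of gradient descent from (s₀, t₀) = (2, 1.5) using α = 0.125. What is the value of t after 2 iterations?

∇E = (4s³ - 4st + 2s - 2, -2s² + 2t)
(s₁, t₁) = (2, 1.5) − 0.125·(22, -5) = (-0.75, 2.125)
(s₂, t₂) = (-0.75, 2.125) − 0.125·(1.1875, 3.125) = (-0.8984375, 1.734375)
t = 1.734375

1.734375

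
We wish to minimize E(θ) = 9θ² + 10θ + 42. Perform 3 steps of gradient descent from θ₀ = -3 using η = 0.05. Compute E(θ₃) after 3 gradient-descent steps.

39.222276

E′(θ) = 18θ + 10
θ₁ = -3 − 0.05·(-44) = -0.8
θ₂ = -0.8 − 0.05·(-4.4) = -0.58
θ₃ = -0.58 − 0.05·(-0.44) = -0.558
E(-0.558) = 39.222276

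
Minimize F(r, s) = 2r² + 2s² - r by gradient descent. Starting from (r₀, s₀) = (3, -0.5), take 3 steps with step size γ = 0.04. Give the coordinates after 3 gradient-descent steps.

(1.879936, -0.296352)

∇F = (4r - 1, 4s)
(r₁, s₁) = (3, -0.5) − 0.04·(11, -2) = (2.56, -0.42)
(r₂, s₂) = (2.56, -0.42) − 0.04·(9.24, -1.68) = (2.1904, -0.3528)
(r₃, s₃) = (2.1904, -0.3528) − 0.04·(7.7616, -1.4112) = (1.879936, -0.296352)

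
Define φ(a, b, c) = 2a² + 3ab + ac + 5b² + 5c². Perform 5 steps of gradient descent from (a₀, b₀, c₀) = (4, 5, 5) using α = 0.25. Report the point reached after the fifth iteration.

∇φ = (4a + 3b + c, 3a + 10b, a + 10c)
(a₁, b₁, c₁) = (4, 5, 5) − 0.25·(36, 62, 54) = (-5, -10.5, -8.5)
(a₂, b₂, c₂) = (-5, -10.5, -8.5) − 0.25·(-60, -120, -90) = (10, 19.5, 14)
(a₃, b₃, c₃) = (10, 19.5, 14) − 0.25·(112.5, 225, 150) = (-18.125, -36.75, -23.5)
(a₄, b₄, c₄) = (-18.125, -36.75, -23.5) − 0.25·(-206.25, -421.875, -253.125) = (33.4375, 68.71875, 39.78125)
(a₅, b₅, c₅) = (33.4375, 68.71875, 39.78125) − 0.25·(379.6875, 787.5, 431.25) = (-61.484375, -128.15625, -68.03125)

(-61.484375, -128.15625, -68.03125)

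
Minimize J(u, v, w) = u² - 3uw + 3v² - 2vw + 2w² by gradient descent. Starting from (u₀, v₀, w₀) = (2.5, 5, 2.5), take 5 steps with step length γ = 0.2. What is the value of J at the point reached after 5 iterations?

∇J = (2u - 3w, 6v - 2w, -3u - 2v + 4w)
(u₁, v₁, w₁) = (2.5, 5, 2.5) − 0.2·(-2.5, 25, -7.5) = (3, 0, 4)
(u₂, v₂, w₂) = (3, 0, 4) − 0.2·(-6, -8, 7) = (4.2, 1.6, 2.6)
(u₃, v₃, w₃) = (4.2, 1.6, 2.6) − 0.2·(0.6, 4.4, -5.4) = (4.08, 0.72, 3.68)
(u₄, v₄, w₄) = (4.08, 0.72, 3.68) − 0.2·(-2.88, -3.04, 1.04) = (4.656, 1.328, 3.472)
(u₅, v₅, w₅) = (4.656, 1.328, 3.472) − 0.2·(-1.104, 1.024, -2.736) = (4.8768, 1.1232, 4.0192)
J(4.8768, 1.1232, 4.0192) = -7.95538432

-7.95538432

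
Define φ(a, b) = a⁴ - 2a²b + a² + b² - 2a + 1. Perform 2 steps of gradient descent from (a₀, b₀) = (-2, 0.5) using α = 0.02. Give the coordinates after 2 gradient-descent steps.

(-1.11078656, 0.684096)

∇φ = (4a³ - 4ab + 2a - 2, -2a² + 2b)
(a₁, b₁) = (-2, 0.5) − 0.02·(-34, -7) = (-1.32, 0.64)
(a₂, b₂) = (-1.32, 0.64) − 0.02·(-10.460672, -2.2048) = (-1.11078656, 0.684096)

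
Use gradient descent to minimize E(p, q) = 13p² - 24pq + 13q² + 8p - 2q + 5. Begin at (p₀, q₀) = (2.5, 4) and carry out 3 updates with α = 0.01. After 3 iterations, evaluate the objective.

∇E = (26p - 24q + 8, -24p + 26q - 2)
Step 1: at (2.5, 4), ∇E = (-23, 42) → (2.5, 4) − 0.01·(-23, 42) = (2.73, 3.58)
Step 2: at (2.73, 3.58), ∇E = (-6.94, 25.56) → (2.73, 3.58) − 0.01·(-6.94, 25.56) = (2.7994, 3.3244)
Step 3: at (2.7994, 3.3244), ∇E = (0.9988, 17.2488) → (2.7994, 3.3244) − 0.01·(0.9988, 17.2488) = (2.789412, 3.151912)
E(2.789412, 3.151912) = 40.303715561488

40.303715561488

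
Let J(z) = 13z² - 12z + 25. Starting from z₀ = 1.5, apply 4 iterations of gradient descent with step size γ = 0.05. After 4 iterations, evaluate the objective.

22.2316890325

J′(z) = 26z - 12
z₁ = 1.5 − 0.05·27 = 0.15
z₂ = 0.15 − 0.05·(-8.1) = 0.555
z₃ = 0.555 − 0.05·2.43 = 0.4335
z₄ = 0.4335 − 0.05·(-0.729) = 0.46995
J(0.46995) = 22.2316890325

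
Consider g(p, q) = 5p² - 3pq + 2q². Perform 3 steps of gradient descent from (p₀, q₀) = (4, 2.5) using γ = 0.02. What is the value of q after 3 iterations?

∇g = (10p - 3q, -3p + 4q)
Step 1: at (4, 2.5), ∇g = (32.5, -2) → (4, 2.5) − 0.02·(32.5, -2) = (3.35, 2.54)
Step 2: at (3.35, 2.54), ∇g = (25.88, 0.11) → (3.35, 2.54) − 0.02·(25.88, 0.11) = (2.8324, 2.5378)
Step 3: at (2.8324, 2.5378), ∇g = (20.7106, 1.654) → (2.8324, 2.5378) − 0.02·(20.7106, 1.654) = (2.418188, 2.50472)
q = 2.50472

2.50472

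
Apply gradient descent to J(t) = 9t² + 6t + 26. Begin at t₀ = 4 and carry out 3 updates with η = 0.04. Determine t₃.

-0.238208

J′(t) = 18t + 6
t₁ = 4 − 0.04·78 = 0.88
t₂ = 0.88 − 0.04·21.84 = 0.0064
t₃ = 0.0064 − 0.04·6.1152 = -0.238208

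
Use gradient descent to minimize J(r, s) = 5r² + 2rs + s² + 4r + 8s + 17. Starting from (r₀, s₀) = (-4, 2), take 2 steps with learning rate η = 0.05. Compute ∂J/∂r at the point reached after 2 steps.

∇J = (10r + 2s + 4, 2r + 2s + 8)
Step 1: at (-4, 2), ∇J = (-32, 4) → (-4, 2) − 0.05·(-32, 4) = (-2.4, 1.8)
Step 2: at (-2.4, 1.8), ∇J = (-16.4, 6.8) → (-2.4, 1.8) − 0.05·(-16.4, 6.8) = (-1.58, 1.46)
∂J/∂r at (-1.58, 1.46) = -8.88

-8.88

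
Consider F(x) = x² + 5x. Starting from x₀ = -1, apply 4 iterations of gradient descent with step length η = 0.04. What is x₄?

F′(x) = 2x + 5
x₁ = -1 − 0.04·3 = -1.12
x₂ = -1.12 − 0.04·2.76 = -1.2304
x₃ = -1.2304 − 0.04·2.5392 = -1.331968
x₄ = -1.331968 − 0.04·2.336064 = -1.42541056

-1.42541056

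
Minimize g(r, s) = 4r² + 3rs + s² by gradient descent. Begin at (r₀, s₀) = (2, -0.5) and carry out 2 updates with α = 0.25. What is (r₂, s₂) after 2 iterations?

∇g = (8r + 3s, 3r + 2s)
Step 1: at (2, -0.5), ∇g = (14.5, 5) → (2, -0.5) − 0.25·(14.5, 5) = (-1.625, -1.75)
Step 2: at (-1.625, -1.75), ∇g = (-18.25, -8.375) → (-1.625, -1.75) − 0.25·(-18.25, -8.375) = (2.9375, 0.34375)

(2.9375, 0.34375)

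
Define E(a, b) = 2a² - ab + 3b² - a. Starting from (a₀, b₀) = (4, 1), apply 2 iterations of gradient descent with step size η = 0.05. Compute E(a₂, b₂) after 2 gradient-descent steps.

11.9472

∇E = (4a - b - 1, -a + 6b)
(a₁, b₁) = (4, 1) − 0.05·(14, 2) = (3.3, 0.9)
(a₂, b₂) = (3.3, 0.9) − 0.05·(11.3, 2.1) = (2.735, 0.795)
E(2.735, 0.795) = 11.9472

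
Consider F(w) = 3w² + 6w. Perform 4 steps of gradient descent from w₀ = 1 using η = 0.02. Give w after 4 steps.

0.19939072

F′(w) = 6w + 6
Step 1: F′(1) = 12; w₁ = 1 − 0.02·12 = 0.76
Step 2: F′(0.76) = 10.56; w₂ = 0.76 − 0.02·10.56 = 0.5488
Step 3: F′(0.5488) = 9.2928; w₃ = 0.5488 − 0.02·9.2928 = 0.362944
Step 4: F′(0.362944) = 8.177664; w₄ = 0.362944 − 0.02·8.177664 = 0.19939072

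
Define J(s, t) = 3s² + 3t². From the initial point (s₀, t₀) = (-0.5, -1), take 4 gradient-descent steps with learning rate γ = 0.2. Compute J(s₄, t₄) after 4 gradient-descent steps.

∇J = (6s, 6t)
(s₁, t₁) = (-0.5, -1) − 0.2·(-3, -6) = (0.1, 0.2)
(s₂, t₂) = (0.1, 0.2) − 0.2·(0.6, 1.2) = (-0.02, -0.04)
(s₃, t₃) = (-0.02, -0.04) − 0.2·(-0.12, -0.24) = (0.004, 0.008)
(s₄, t₄) = (0.004, 0.008) − 0.2·(0.024, 0.048) = (-0.0008, -0.0016)
J(-0.0008, -0.0016) = 0.0000096

0.0000096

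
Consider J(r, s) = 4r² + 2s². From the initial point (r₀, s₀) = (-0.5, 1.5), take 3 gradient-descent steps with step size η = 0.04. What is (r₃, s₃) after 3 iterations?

∇J = (8r, 4s)
(r₁, s₁) = (-0.5, 1.5) − 0.04·(-4, 6) = (-0.34, 1.26)
(r₂, s₂) = (-0.34, 1.26) − 0.04·(-2.72, 5.04) = (-0.2312, 1.0584)
(r₃, s₃) = (-0.2312, 1.0584) − 0.04·(-1.8496, 4.2336) = (-0.157216, 0.889056)

(-0.157216, 0.889056)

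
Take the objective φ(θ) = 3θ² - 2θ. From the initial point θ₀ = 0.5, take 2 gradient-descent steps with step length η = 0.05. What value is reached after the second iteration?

φ′(θ) = 6θ - 2
Step 1: φ′(0.5) = 1; θ₁ = 0.5 − 0.05·1 = 0.45
Step 2: φ′(0.45) = 0.7; θ₂ = 0.45 − 0.05·0.7 = 0.415

0.415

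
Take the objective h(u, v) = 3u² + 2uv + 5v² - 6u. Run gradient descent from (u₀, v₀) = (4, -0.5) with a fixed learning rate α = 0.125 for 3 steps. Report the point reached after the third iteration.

∇h = (6u + 2v - 6, 2u + 10v)
(u₁, v₁) = (4, -0.5) − 0.125·(17, 3) = (1.875, -0.875)
(u₂, v₂) = (1.875, -0.875) − 0.125·(3.5, -5) = (1.4375, -0.25)
(u₃, v₃) = (1.4375, -0.25) − 0.125·(2.125, 0.375) = (1.171875, -0.296875)

(1.171875, -0.296875)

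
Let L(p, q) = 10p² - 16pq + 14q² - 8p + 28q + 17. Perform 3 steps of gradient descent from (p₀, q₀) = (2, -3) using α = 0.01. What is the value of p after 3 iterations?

0.382336

∇L = (20p - 16q - 8, -16p + 28q + 28)
Step 1: at (2, -3), ∇L = (80, -88) → (2, -3) − 0.01·(80, -88) = (1.2, -2.12)
Step 2: at (1.2, -2.12), ∇L = (49.92, -50.56) → (1.2, -2.12) − 0.01·(49.92, -50.56) = (0.7008, -1.6144)
Step 3: at (0.7008, -1.6144), ∇L = (31.8464, -28.416) → (0.7008, -1.6144) − 0.01·(31.8464, -28.416) = (0.382336, -1.33024)
p = 0.382336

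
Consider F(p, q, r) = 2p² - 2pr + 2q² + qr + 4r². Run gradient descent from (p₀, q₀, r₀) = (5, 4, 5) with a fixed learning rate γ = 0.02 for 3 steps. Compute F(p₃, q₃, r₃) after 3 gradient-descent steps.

∇F = (4p - 2r, 4q + r, -2p + q + 8r)
Step 1: at (5, 4, 5), ∇F = (10, 21, 34) → (5, 4, 5) − 0.02·(10, 21, 34) = (4.8, 3.58, 4.32)
Step 2: at (4.8, 3.58, 4.32), ∇F = (10.56, 18.64, 28.54) → (4.8, 3.58, 4.32) − 0.02·(10.56, 18.64, 28.54) = (4.5888, 3.2072, 3.7492)
Step 3: at (4.5888, 3.2072, 3.7492), ∇F = (10.8568, 16.578, 24.0232) → (4.5888, 3.2072, 3.7492) − 0.02·(10.8568, 16.578, 24.0232) = (4.371664, 2.87564, 3.268736)
F(4.371664, 2.87564, 3.268736) = 78.320120225408

78.320120225408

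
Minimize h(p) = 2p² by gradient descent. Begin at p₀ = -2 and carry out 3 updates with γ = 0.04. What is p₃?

-1.185408

h′(p) = 4p
Step 1: h′(-2) = -8; p₁ = -2 − 0.04·(-8) = -1.68
Step 2: h′(-1.68) = -6.72; p₂ = -1.68 − 0.04·(-6.72) = -1.4112
Step 3: h′(-1.4112) = -5.6448; p₃ = -1.4112 − 0.04·(-5.6448) = -1.185408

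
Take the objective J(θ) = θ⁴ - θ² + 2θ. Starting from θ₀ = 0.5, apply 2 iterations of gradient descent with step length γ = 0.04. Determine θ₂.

J′(θ) = 4θ³ - 2θ + 2
θ₁ = 0.5 − 0.04·1.5 = 0.44
θ₂ = 0.44 − 0.04·1.460736 = 0.38157056

0.38157056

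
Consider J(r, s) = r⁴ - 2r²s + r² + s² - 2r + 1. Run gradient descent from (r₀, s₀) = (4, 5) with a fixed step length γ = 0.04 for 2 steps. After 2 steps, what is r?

∇J = (4r³ - 4rs + 2r - 2, -2r² + 2s)
Step 1: at (4, 5), ∇J = (182, -22) → (4, 5) − 0.04·(182, -22) = (-3.28, 5.88)
Step 2: at (-3.28, 5.88), ∇J = (-72.564608, -9.7568) → (-3.28, 5.88) − 0.04·(-72.564608, -9.7568) = (-0.37741568, 6.270272)
r = -0.37741568

-0.37741568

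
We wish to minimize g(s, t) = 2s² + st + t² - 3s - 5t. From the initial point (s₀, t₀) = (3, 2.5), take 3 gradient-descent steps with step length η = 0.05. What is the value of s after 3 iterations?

∇g = (4s + t - 3, s + 2t - 5)
(s₁, t₁) = (3, 2.5) − 0.05·(11.5, 3) = (2.425, 2.35)
(s₂, t₂) = (2.425, 2.35) − 0.05·(9.05, 2.125) = (1.9725, 2.24375)
(s₃, t₃) = (1.9725, 2.24375) − 0.05·(7.13375, 1.46) = (1.6158125, 2.17075)
s = 1.6158125

1.6158125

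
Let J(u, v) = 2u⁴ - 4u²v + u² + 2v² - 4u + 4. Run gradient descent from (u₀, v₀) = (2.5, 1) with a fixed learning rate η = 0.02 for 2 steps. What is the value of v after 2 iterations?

∇J = (8u³ - 8uv + 2u - 4, -4u² + 4v)
Step 1: at (2.5, 1), ∇J = (106, -21) → (2.5, 1) − 0.02·(106, -21) = (0.38, 1.42)
Step 2: at (0.38, 1.42), ∇J = (-7.117824, 5.1024) → (0.38, 1.42) − 0.02·(-7.117824, 5.1024) = (0.52235648, 1.317952)
v = 1.317952

1.317952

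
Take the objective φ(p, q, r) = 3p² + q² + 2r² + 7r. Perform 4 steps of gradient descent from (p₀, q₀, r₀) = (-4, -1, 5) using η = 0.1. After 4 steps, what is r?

-0.8752

∇φ = (6p, 2q, 4r + 7)
Step 1: at (-4, -1, 5), ∇φ = (-24, -2, 27) → (-4, -1, 5) − 0.1·(-24, -2, 27) = (-1.6, -0.8, 2.3)
Step 2: at (-1.6, -0.8, 2.3), ∇φ = (-9.6, -1.6, 16.2) → (-1.6, -0.8, 2.3) − 0.1·(-9.6, -1.6, 16.2) = (-0.64, -0.64, 0.68)
Step 3: at (-0.64, -0.64, 0.68), ∇φ = (-3.84, -1.28, 9.72) → (-0.64, -0.64, 0.68) − 0.1·(-3.84, -1.28, 9.72) = (-0.256, -0.512, -0.292)
Step 4: at (-0.256, -0.512, -0.292), ∇φ = (-1.536, -1.024, 5.832) → (-0.256, -0.512, -0.292) − 0.1·(-1.536, -1.024, 5.832) = (-0.1024, -0.4096, -0.8752)
r = -0.8752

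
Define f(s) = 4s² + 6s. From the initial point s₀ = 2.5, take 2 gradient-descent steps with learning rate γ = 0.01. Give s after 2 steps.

f′(s) = 8s + 6
Step 1: f′(2.5) = 26; s₁ = 2.5 − 0.01·26 = 2.24
Step 2: f′(2.24) = 23.92; s₂ = 2.24 − 0.01·23.92 = 2.0008

2.0008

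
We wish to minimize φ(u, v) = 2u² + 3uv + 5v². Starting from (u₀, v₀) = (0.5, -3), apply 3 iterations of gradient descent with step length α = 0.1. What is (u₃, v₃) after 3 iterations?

∇φ = (4u + 3v, 3u + 10v)
Step 1: at (0.5, -3), ∇φ = (-7, -28.5) → (0.5, -3) − 0.1·(-7, -28.5) = (1.2, -0.15)
Step 2: at (1.2, -0.15), ∇φ = (4.35, 2.1) → (1.2, -0.15) − 0.1·(4.35, 2.1) = (0.765, -0.36)
Step 3: at (0.765, -0.36), ∇φ = (1.98, -1.305) → (0.765, -0.36) − 0.1·(1.98, -1.305) = (0.567, -0.2295)

(0.567, -0.2295)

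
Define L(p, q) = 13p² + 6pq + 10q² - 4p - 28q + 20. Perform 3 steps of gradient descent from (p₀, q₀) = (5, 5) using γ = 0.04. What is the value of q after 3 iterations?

1.443008

∇L = (26p + 6q - 4, 6p + 20q - 28)
Step 1: at (5, 5), ∇L = (156, 102) → (5, 5) − 0.04·(156, 102) = (-1.24, 0.92)
Step 2: at (-1.24, 0.92), ∇L = (-30.72, -17.04) → (-1.24, 0.92) − 0.04·(-30.72, -17.04) = (-0.0112, 1.6016)
Step 3: at (-0.0112, 1.6016), ∇L = (5.3184, 3.9648) → (-0.0112, 1.6016) − 0.04·(5.3184, 3.9648) = (-0.223936, 1.443008)
q = 1.443008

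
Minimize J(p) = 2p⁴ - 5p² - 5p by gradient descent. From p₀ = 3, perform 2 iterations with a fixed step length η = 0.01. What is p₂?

J′(p) = 8p³ - 10p - 5
p₁ = 3 − 0.01·181 = 1.19
p₂ = 1.19 − 0.01·(-3.418728) = 1.22418728

1.22418728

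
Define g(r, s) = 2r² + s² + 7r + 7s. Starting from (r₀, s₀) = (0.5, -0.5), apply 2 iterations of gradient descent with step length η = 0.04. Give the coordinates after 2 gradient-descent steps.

∇g = (4r + 7, 2s + 7)
(r₁, s₁) = (0.5, -0.5) − 0.04·(9, 6) = (0.14, -0.74)
(r₂, s₂) = (0.14, -0.74) − 0.04·(7.56, 5.52) = (-0.1624, -0.9608)

(-0.1624, -0.9608)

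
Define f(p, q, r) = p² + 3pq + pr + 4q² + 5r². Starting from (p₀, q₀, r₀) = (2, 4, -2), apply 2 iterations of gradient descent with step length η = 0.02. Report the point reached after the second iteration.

(1.4896, 2.6184, -1.3464)

∇f = (2p + 3q + r, 3p + 8q, p + 10r)
(p₁, q₁, r₁) = (2, 4, -2) − 0.02·(14, 38, -18) = (1.72, 3.24, -1.64)
(p₂, q₂, r₂) = (1.72, 3.24, -1.64) − 0.02·(11.52, 31.08, -14.68) = (1.4896, 2.6184, -1.3464)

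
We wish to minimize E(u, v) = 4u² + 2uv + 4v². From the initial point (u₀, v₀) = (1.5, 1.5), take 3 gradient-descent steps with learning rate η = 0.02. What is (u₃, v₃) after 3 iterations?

(0.768, 0.768)

∇E = (8u + 2v, 2u + 8v)
Step 1: at (1.5, 1.5), ∇E = (15, 15) → (1.5, 1.5) − 0.02·(15, 15) = (1.2, 1.2)
Step 2: at (1.2, 1.2), ∇E = (12, 12) → (1.2, 1.2) − 0.02·(12, 12) = (0.96, 0.96)
Step 3: at (0.96, 0.96), ∇E = (9.6, 9.6) → (0.96, 0.96) − 0.02·(9.6, 9.6) = (0.768, 0.768)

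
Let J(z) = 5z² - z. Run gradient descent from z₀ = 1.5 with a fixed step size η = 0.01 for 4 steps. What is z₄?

1.01854

J′(z) = 10z - 1
Step 1: J′(1.5) = 14; z₁ = 1.5 − 0.01·14 = 1.36
Step 2: J′(1.36) = 12.6; z₂ = 1.36 − 0.01·12.6 = 1.234
Step 3: J′(1.234) = 11.34; z₃ = 1.234 − 0.01·11.34 = 1.1206
Step 4: J′(1.1206) = 10.206; z₄ = 1.1206 − 0.01·10.206 = 1.01854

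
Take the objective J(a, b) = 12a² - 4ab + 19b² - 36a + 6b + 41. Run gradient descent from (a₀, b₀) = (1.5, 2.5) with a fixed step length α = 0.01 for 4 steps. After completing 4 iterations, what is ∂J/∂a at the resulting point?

∇J = (24a - 4b - 36, -4a + 38b + 6)
(a₁, b₁) = (1.5, 2.5) − 0.01·(-10, 95) = (1.6, 1.55)
(a₂, b₂) = (1.6, 1.55) − 0.01·(-3.8, 58.5) = (1.638, 0.965)
(a₃, b₃) = (1.638, 0.965) − 0.01·(-0.548, 36.118) = (1.64348, 0.60382)
(a₄, b₄) = (1.64348, 0.60382) − 0.01·(1.02824, 22.37124) = (1.6331976, 0.3801076)
∂J/∂a at (1.6331976, 0.3801076) = 1.676312

1.676312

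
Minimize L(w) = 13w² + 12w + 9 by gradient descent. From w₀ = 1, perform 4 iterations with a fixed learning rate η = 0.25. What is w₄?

1336.9375

L′(w) = 26w + 12
w₁ = 1 − 0.25·38 = -8.5
w₂ = -8.5 − 0.25·(-209) = 43.75
w₃ = 43.75 − 0.25·1149.5 = -243.625
w₄ = -243.625 − 0.25·(-6322.25) = 1336.9375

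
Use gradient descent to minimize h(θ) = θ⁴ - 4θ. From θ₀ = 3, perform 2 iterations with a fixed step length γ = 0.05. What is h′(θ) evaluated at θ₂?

h′(θ) = 4θ³ - 4
Step 1: h′(3) = 104; θ₁ = 3 − 0.05·104 = -2.2
Step 2: h′(-2.2) = -46.592; θ₂ = -2.2 − 0.05·(-46.592) = 0.1296
h′(θ) at (0.1296) = -3.991292870656

-3.991292870656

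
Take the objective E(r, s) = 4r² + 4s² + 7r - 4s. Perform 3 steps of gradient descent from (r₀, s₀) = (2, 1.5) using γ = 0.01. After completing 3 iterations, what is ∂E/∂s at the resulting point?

6.229504

∇E = (8r + 7, 8s - 4)
(r₁, s₁) = (2, 1.5) − 0.01·(23, 8) = (1.77, 1.42)
(r₂, s₂) = (1.77, 1.42) − 0.01·(21.16, 7.36) = (1.5584, 1.3464)
(r₃, s₃) = (1.5584, 1.3464) − 0.01·(19.4672, 6.7712) = (1.363728, 1.278688)
∂E/∂s at (1.363728, 1.278688) = 6.229504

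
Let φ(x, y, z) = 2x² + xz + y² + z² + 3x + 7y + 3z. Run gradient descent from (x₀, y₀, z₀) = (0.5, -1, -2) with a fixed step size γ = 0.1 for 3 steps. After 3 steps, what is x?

-0.103

∇φ = (4x + z + 3, 2y + 7, x + 2z + 3)
(x₁, y₁, z₁) = (0.5, -1, -2) − 0.1·(3, 5, -0.5) = (0.2, -1.5, -1.95)
(x₂, y₂, z₂) = (0.2, -1.5, -1.95) − 0.1·(1.85, 4, -0.7) = (0.015, -1.9, -1.88)
(x₃, y₃, z₃) = (0.015, -1.9, -1.88) − 0.1·(1.18, 3.2, -0.745) = (-0.103, -2.22, -1.8055)
x = -0.103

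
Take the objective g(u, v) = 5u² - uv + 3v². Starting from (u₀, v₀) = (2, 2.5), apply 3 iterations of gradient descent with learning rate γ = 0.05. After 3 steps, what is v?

0.978625

∇g = (10u - v, -u + 6v)
(u₁, v₁) = (2, 2.5) − 0.05·(17.5, 13) = (1.125, 1.85)
(u₂, v₂) = (1.125, 1.85) − 0.05·(9.4, 9.975) = (0.655, 1.35125)
(u₃, v₃) = (0.655, 1.35125) − 0.05·(5.19875, 7.4525) = (0.3950625, 0.978625)
v = 0.978625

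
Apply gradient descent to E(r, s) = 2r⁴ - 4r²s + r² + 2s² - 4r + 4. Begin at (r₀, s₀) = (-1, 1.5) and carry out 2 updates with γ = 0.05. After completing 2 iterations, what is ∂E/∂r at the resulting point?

-1.660053307392

∇E = (8r³ - 8rs + 2r - 4, -4r² + 4s)
Step 1: at (-1, 1.5), ∇E = (-2, 2) → (-1, 1.5) − 0.05·(-2, 2) = (-0.9, 1.4)
Step 2: at (-0.9, 1.4), ∇E = (-1.552, 2.36) → (-0.9, 1.4) − 0.05·(-1.552, 2.36) = (-0.8224, 1.282)
∂E/∂r at (-0.8224, 1.282) = -1.660053307392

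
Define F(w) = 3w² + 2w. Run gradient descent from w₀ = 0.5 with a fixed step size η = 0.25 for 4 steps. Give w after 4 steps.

F′(w) = 6w + 2
Step 1: F′(0.5) = 5; w₁ = 0.5 − 0.25·5 = -0.75
Step 2: F′(-0.75) = -2.5; w₂ = -0.75 − 0.25·(-2.5) = -0.125
Step 3: F′(-0.125) = 1.25; w₃ = -0.125 − 0.25·1.25 = -0.4375
Step 4: F′(-0.4375) = -0.625; w₄ = -0.4375 − 0.25·(-0.625) = -0.28125

-0.28125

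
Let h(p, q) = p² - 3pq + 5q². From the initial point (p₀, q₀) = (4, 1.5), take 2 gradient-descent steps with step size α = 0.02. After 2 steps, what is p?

∇h = (2p - 3q, -3p + 10q)
(p₁, q₁) = (4, 1.5) − 0.02·(3.5, 3) = (3.93, 1.44)
(p₂, q₂) = (3.93, 1.44) − 0.02·(3.54, 2.61) = (3.8592, 1.3878)
p = 3.8592

3.8592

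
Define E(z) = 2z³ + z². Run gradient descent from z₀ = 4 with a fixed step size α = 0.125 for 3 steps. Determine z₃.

E′(z) = 6z² + 2z
z₁ = 4 − 0.125·104 = -9
z₂ = -9 − 0.125·468 = -67.5
z₃ = -67.5 − 0.125·27202.5 = -3467.8125

-3467.8125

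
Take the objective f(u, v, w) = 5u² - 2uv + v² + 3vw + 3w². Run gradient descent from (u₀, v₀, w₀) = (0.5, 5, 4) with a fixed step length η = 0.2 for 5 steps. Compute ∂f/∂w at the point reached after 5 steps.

-6.67584

∇f = (10u - 2v, -2u + 2v + 3w, 3v + 6w)
Step 1: at (0.5, 5, 4), ∇f = (-5, 21, 39) → (0.5, 5, 4) − 0.2·(-5, 21, 39) = (1.5, 0.8, -3.8)
Step 2: at (1.5, 0.8, -3.8), ∇f = (13.4, -12.8, -20.4) → (1.5, 0.8, -3.8) − 0.2·(13.4, -12.8, -20.4) = (-1.18, 3.36, 0.28)
Step 3: at (-1.18, 3.36, 0.28), ∇f = (-18.52, 9.92, 11.76) → (-1.18, 3.36, 0.28) − 0.2·(-18.52, 9.92, 11.76) = (2.524, 1.376, -2.072)
Step 4: at (2.524, 1.376, -2.072), ∇f = (22.488, -8.512, -8.304) → (2.524, 1.376, -2.072) − 0.2·(22.488, -8.512, -8.304) = (-1.9736, 3.0784, -0.4112)
Step 5: at (-1.9736, 3.0784, -0.4112), ∇f = (-25.8928, 8.8704, 6.768) → (-1.9736, 3.0784, -0.4112) − 0.2·(-25.8928, 8.8704, 6.768) = (3.20496, 1.30432, -1.7648)
∂f/∂w at (3.20496, 1.30432, -1.7648) = -6.67584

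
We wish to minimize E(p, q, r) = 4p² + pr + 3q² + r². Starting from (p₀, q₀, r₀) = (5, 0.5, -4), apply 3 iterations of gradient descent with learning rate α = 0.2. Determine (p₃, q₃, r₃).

(-0.88, -0.004, -1.36)

∇E = (8p + r, 6q, p + 2r)
(p₁, q₁, r₁) = (5, 0.5, -4) − 0.2·(36, 3, -3) = (-2.2, -0.1, -3.4)
(p₂, q₂, r₂) = (-2.2, -0.1, -3.4) − 0.2·(-21, -0.6, -9) = (2, 0.02, -1.6)
(p₃, q₃, r₃) = (2, 0.02, -1.6) − 0.2·(14.4, 0.12, -1.2) = (-0.88, -0.004, -1.36)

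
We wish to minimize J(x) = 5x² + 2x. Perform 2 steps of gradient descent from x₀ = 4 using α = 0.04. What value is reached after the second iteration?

1.312

J′(x) = 10x + 2
x₁ = 4 − 0.04·42 = 2.32
x₂ = 2.32 − 0.04·25.2 = 1.312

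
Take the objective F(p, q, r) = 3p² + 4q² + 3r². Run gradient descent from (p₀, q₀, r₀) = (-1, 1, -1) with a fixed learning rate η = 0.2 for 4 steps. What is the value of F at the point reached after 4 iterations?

0.0672

∇F = (6p, 8q, 6r)
Step 1: at (-1, 1, -1), ∇F = (-6, 8, -6) → (-1, 1, -1) − 0.2·(-6, 8, -6) = (0.2, -0.6, 0.2)
Step 2: at (0.2, -0.6, 0.2), ∇F = (1.2, -4.8, 1.2) → (0.2, -0.6, 0.2) − 0.2·(1.2, -4.8, 1.2) = (-0.04, 0.36, -0.04)
Step 3: at (-0.04, 0.36, -0.04), ∇F = (-0.24, 2.88, -0.24) → (-0.04, 0.36, -0.04) − 0.2·(-0.24, 2.88, -0.24) = (0.008, -0.216, 0.008)
Step 4: at (0.008, -0.216, 0.008), ∇F = (0.048, -1.728, 0.048) → (0.008, -0.216, 0.008) − 0.2·(0.048, -1.728, 0.048) = (-0.0016, 0.1296, -0.0016)
F(-0.0016, 0.1296, -0.0016) = 0.0672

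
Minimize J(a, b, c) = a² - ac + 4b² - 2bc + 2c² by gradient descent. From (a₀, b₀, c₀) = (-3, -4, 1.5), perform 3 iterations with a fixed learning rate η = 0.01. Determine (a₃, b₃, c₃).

(-2.7843905, -3.041397, 1.032408)

∇J = (2a - c, 8b - 2c, -a - 2b + 4c)
Step 1: at (-3, -4, 1.5), ∇J = (-7.5, -35, 17) → (-3, -4, 1.5) − 0.01·(-7.5, -35, 17) = (-2.925, -3.65, 1.33)
Step 2: at (-2.925, -3.65, 1.33), ∇J = (-7.18, -31.86, 15.545) → (-2.925, -3.65, 1.33) − 0.01·(-7.18, -31.86, 15.545) = (-2.8532, -3.3314, 1.17455)
Step 3: at (-2.8532, -3.3314, 1.17455), ∇J = (-6.88095, -29.0003, 14.2142) → (-2.8532, -3.3314, 1.17455) − 0.01·(-6.88095, -29.0003, 14.2142) = (-2.7843905, -3.041397, 1.032408)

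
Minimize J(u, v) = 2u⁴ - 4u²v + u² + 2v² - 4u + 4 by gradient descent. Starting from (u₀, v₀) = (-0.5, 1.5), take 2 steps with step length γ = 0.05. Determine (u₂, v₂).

(-0.45, 1.05)

∇J = (8u³ - 8uv + 2u - 4, -4u² + 4v)
(u₁, v₁) = (-0.5, 1.5) − 0.05·(0, 5) = (-0.5, 1.25)
(u₂, v₂) = (-0.5, 1.25) − 0.05·(-1, 4) = (-0.45, 1.05)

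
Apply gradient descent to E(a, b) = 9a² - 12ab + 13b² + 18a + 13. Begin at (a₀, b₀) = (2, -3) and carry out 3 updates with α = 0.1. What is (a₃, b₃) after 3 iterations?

∇E = (18a - 12b + 18, -12a + 26b)
Step 1: at (2, -3), ∇E = (90, -102) → (2, -3) − 0.1·(90, -102) = (-7, 7.2)
Step 2: at (-7, 7.2), ∇E = (-194.4, 271.2) → (-7, 7.2) − 0.1·(-194.4, 271.2) = (12.44, -19.92)
Step 3: at (12.44, -19.92), ∇E = (480.96, -667.2) → (12.44, -19.92) − 0.1·(480.96, -667.2) = (-35.656, 46.8)

(-35.656, 46.8)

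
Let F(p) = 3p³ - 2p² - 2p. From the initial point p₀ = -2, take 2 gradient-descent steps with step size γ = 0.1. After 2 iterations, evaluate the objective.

-243412.884180928

F′(p) = 9p² - 4p - 2
Step 1: F′(-2) = 42; p₁ = -2 − 0.1·42 = -6.2
Step 2: F′(-6.2) = 368.76; p₂ = -6.2 − 0.1·368.76 = -43.076
F(-43.076) = -243412.884180928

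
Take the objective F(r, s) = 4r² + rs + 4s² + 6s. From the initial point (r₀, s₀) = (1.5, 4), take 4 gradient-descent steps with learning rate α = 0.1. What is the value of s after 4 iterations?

∇F = (8r + s, r + 8s + 6)
Step 1: at (1.5, 4), ∇F = (16, 39.5) → (1.5, 4) − 0.1·(16, 39.5) = (-0.1, 0.05)
Step 2: at (-0.1, 0.05), ∇F = (-0.75, 6.3) → (-0.1, 0.05) − 0.1·(-0.75, 6.3) = (-0.025, -0.58)
Step 3: at (-0.025, -0.58), ∇F = (-0.78, 1.335) → (-0.025, -0.58) − 0.1·(-0.78, 1.335) = (0.053, -0.7135)
Step 4: at (0.053, -0.7135), ∇F = (-0.2895, 0.345) → (0.053, -0.7135) − 0.1·(-0.2895, 0.345) = (0.08195, -0.748)
s = -0.748

-0.748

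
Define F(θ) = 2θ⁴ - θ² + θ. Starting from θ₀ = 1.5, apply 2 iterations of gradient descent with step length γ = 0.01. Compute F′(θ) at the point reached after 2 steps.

F′(θ) = 8θ³ - 2θ + 1
Step 1: F′(1.5) = 25; θ₁ = 1.5 − 0.01·25 = 1.25
Step 2: F′(1.25) = 14.125; θ₂ = 1.25 − 0.01·14.125 = 1.10875
F′(θ) at (1.10875) = 9.686626609375

9.686626609375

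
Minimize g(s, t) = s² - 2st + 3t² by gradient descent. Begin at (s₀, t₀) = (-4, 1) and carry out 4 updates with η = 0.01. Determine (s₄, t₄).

(-3.62760448, 0.49956928)

∇g = (2s - 2t, -2s + 6t)
Step 1: at (-4, 1), ∇g = (-10, 14) → (-4, 1) − 0.01·(-10, 14) = (-3.9, 0.86)
Step 2: at (-3.9, 0.86), ∇g = (-9.52, 12.96) → (-3.9, 0.86) − 0.01·(-9.52, 12.96) = (-3.8048, 0.7304)
Step 3: at (-3.8048, 0.7304), ∇g = (-9.0704, 11.992) → (-3.8048, 0.7304) − 0.01·(-9.0704, 11.992) = (-3.714096, 0.61048)
Step 4: at (-3.714096, 0.61048), ∇g = (-8.649152, 11.091072) → (-3.714096, 0.61048) − 0.01·(-8.649152, 11.091072) = (-3.62760448, 0.49956928)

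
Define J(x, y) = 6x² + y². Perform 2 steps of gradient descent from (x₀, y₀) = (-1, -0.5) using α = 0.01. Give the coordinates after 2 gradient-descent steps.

∇J = (12x, 2y)
(x₁, y₁) = (-1, -0.5) − 0.01·(-12, -1) = (-0.88, -0.49)
(x₂, y₂) = (-0.88, -0.49) − 0.01·(-10.56, -0.98) = (-0.7744, -0.4802)

(-0.7744, -0.4802)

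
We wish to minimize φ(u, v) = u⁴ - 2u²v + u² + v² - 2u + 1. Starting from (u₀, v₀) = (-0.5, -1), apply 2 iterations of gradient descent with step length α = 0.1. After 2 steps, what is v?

-0.5995

∇φ = (4u³ - 4uv + 2u - 2, -2u² + 2v)
Step 1: at (-0.5, -1), ∇φ = (-5.5, -2.5) → (-0.5, -1) − 0.1·(-5.5, -2.5) = (0.05, -0.75)
Step 2: at (0.05, -0.75), ∇φ = (-1.7495, -1.505) → (0.05, -0.75) − 0.1·(-1.7495, -1.505) = (0.22495, -0.5995)
v = -0.5995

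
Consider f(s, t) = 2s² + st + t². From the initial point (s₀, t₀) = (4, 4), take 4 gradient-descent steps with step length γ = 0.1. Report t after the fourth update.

1.1972

∇f = (4s + t, s + 2t)
(s₁, t₁) = (4, 4) − 0.1·(20, 12) = (2, 2.8)
(s₂, t₂) = (2, 2.8) − 0.1·(10.8, 7.6) = (0.92, 2.04)
(s₃, t₃) = (0.92, 2.04) − 0.1·(5.72, 5) = (0.348, 1.54)
(s₄, t₄) = (0.348, 1.54) − 0.1·(2.932, 3.428) = (0.0548, 1.1972)
t = 1.1972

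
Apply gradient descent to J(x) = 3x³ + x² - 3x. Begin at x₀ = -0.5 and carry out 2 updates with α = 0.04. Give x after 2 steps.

J′(x) = 9x² + 2x - 3
x₁ = -0.5 − 0.04·(-1.75) = -0.43
x₂ = -0.43 − 0.04·(-2.1959) = -0.342164

-0.342164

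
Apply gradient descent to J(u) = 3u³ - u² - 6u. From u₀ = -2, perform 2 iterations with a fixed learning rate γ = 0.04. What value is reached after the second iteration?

J′(u) = 9u² - 2u - 6
u₁ = -2 − 0.04·34 = -3.36
u₂ = -3.36 − 0.04·102.3264 = -7.453056

-7.453056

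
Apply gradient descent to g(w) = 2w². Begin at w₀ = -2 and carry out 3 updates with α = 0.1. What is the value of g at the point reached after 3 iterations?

0.373248

g′(w) = 4w
w₁ = -2 − 0.1·(-8) = -1.2
w₂ = -1.2 − 0.1·(-4.8) = -0.72
w₃ = -0.72 − 0.1·(-2.88) = -0.432
g(-0.432) = 0.373248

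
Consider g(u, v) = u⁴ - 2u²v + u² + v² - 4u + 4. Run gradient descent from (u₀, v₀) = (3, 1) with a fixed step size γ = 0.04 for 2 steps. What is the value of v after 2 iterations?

1.576512

∇g = (4u³ - 4uv + 2u - 4, -2u² + 2v)
(u₁, v₁) = (3, 1) − 0.04·(98, -16) = (-0.92, 1.64)
(u₂, v₂) = (-0.92, 1.64) − 0.04·(-2.919552, 1.5872) = (-0.80321792, 1.576512)
v = 1.576512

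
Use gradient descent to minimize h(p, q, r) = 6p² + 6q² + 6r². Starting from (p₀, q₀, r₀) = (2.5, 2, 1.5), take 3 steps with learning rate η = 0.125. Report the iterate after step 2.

∇h = (12p, 12q, 12r)
(p₁, q₁, r₁) = (2.5, 2, 1.5) − 0.125·(30, 24, 18) = (-1.25, -1, -0.75)
(p₂, q₂, r₂) = (-1.25, -1, -0.75) − 0.125·(-15, -12, -9) = (0.625, 0.5, 0.375)

(0.625, 0.5, 0.375)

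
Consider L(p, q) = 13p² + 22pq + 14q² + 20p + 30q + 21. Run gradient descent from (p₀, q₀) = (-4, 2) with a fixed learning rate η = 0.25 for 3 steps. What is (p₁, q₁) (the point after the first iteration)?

∇L = (26p + 22q + 20, 22p + 28q + 30)
Step 1: at (-4, 2), ∇L = (-40, -2) → (-4, 2) − 0.25·(-40, -2) = (6, 2.5)

(6, 2.5)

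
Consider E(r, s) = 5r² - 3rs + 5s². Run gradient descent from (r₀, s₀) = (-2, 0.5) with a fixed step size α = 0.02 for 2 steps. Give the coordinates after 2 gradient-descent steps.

(-1.2392, 0.1298)

∇E = (10r - 3s, -3r + 10s)
(r₁, s₁) = (-2, 0.5) − 0.02·(-21.5, 11) = (-1.57, 0.28)
(r₂, s₂) = (-1.57, 0.28) − 0.02·(-16.54, 7.51) = (-1.2392, 0.1298)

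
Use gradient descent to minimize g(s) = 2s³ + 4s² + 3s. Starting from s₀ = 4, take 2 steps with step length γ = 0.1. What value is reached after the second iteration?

g′(s) = 6s² + 8s + 3
s₁ = 4 − 0.1·131 = -9.1
s₂ = -9.1 − 0.1·427.06 = -51.806

-51.806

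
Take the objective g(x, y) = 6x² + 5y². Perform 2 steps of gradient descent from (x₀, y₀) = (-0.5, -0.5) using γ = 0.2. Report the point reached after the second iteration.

∇g = (12x, 10y)
Step 1: at (-0.5, -0.5), ∇g = (-6, -5) → (-0.5, -0.5) − 0.2·(-6, -5) = (0.7, 0.5)
Step 2: at (0.7, 0.5), ∇g = (8.4, 5) → (0.7, 0.5) − 0.2·(8.4, 5) = (-0.98, -0.5)

(-0.98, -0.5)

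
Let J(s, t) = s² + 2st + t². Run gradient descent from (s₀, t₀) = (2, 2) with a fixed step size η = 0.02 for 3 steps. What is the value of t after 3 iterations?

1.557376

∇J = (2s + 2t, 2s + 2t)
(s₁, t₁) = (2, 2) − 0.02·(8, 8) = (1.84, 1.84)
(s₂, t₂) = (1.84, 1.84) − 0.02·(7.36, 7.36) = (1.6928, 1.6928)
(s₃, t₃) = (1.6928, 1.6928) − 0.02·(6.7712, 6.7712) = (1.557376, 1.557376)
t = 1.557376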